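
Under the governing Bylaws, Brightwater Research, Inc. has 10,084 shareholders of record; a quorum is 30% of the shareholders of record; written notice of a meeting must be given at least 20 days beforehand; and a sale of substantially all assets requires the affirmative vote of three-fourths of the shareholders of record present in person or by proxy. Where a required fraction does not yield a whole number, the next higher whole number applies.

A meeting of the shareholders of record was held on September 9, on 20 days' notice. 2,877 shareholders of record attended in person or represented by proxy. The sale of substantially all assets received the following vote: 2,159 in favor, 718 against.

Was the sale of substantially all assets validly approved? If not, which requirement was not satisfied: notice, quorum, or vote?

Notice: 20 days given; 20 required. Satisfied.
Quorum: 30% of 10,084 = 3,025.20, rounded up to 3,026; 2,877 present. Not satisfied.
Vote: requires three-fourths of those present (2,877); 3/4 of 2877 = 2157.75, rounded up to 2158, so 2,158 needed; 2,159 in favor. Satisfied.

Invalid — quorum requirement not satisfied.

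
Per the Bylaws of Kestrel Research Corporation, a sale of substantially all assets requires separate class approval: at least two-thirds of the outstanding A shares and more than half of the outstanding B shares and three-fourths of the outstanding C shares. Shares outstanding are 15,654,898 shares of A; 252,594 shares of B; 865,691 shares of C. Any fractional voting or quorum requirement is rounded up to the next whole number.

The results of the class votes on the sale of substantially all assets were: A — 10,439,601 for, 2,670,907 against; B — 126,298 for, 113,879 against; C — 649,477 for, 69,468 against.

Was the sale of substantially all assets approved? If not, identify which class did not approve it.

A: 2/3 of 15654898 = 10436598.67, rounded up to 10436599; 10,436,599 required, 10,439,601 in favor — approved.
B: a majority of 252594 is 126298; 126,298 required, 126,298 in favor — approved.
C: 3/4 of 865691 = 649268.25, rounded up to 649269; 649,269 required, 649,477 in favor — approved.

Approved — every class gave the required vote.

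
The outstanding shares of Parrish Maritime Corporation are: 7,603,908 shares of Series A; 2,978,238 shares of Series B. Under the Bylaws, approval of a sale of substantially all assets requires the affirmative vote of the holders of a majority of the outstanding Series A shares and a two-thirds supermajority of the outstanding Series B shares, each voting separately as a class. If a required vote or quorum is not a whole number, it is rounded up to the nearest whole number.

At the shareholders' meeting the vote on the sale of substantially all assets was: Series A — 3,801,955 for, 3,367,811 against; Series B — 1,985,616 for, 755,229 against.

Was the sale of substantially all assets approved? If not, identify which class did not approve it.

Approved — every class gave the required vote.

Series A: a majority of 7603908 is 3801955; 3,801,955 required, 3,801,955 in favor — approved.
Series B: 2/3 of 2978238 = 1985492; 1,985,492 required, 1,985,616 in favor — approved.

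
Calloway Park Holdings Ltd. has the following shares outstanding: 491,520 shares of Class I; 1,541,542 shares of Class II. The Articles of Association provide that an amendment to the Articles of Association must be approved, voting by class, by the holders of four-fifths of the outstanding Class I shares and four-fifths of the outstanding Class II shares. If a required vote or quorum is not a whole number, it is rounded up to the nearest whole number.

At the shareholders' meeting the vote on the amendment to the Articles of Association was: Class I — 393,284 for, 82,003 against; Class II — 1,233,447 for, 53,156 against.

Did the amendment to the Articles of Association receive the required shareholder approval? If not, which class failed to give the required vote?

Approved — every class gave the required vote.

Class I: 4/5 of 491520 = 393216; 393,216 required, 393,284 in favor — approved.
Class II: 4/5 of 1541542 = 1233233.60, rounded up to 1233234; 1,233,234 required, 1,233,447 in favor — approved.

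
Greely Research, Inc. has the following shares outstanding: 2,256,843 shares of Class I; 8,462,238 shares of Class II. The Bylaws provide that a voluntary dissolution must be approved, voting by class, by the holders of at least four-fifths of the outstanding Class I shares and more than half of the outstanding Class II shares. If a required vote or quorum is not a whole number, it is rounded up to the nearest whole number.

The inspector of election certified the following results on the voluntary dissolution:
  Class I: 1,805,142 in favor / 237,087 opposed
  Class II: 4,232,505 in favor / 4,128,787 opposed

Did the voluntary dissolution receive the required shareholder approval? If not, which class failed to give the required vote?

Class I: 4/5 of 2256843 = 1805474.40, rounded up to 1805475; 1,805,475 required, 1,805,142 in favor — not approved.
Class II: a majority of 8462238 is 4231120; 4,231,120 required, 4,232,505 in favor — approved.

Not approved — the Class I shares did not give the required vote.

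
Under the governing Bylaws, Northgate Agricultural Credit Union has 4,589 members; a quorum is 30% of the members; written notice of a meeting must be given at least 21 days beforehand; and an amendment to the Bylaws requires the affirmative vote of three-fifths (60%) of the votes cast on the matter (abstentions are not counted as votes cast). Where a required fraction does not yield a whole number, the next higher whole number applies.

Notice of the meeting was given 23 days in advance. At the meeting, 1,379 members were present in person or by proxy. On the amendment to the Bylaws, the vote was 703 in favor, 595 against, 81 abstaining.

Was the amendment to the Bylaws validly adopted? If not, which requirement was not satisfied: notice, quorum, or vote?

Invalid — vote requirement not satisfied.

Notice: 23 days given; 21 required. Satisfied.
Quorum: 30% of 4,589 = 1,376.70, rounded up to 1,377; 1,379 present. Satisfied.
Vote: requires three-fifths of the votes cast (1,379 − 81 abstaining = 1,298); 3/5 of 1298 = 778.80, rounded up to 779, so 779 needed; 703 in favor. Not satisfied.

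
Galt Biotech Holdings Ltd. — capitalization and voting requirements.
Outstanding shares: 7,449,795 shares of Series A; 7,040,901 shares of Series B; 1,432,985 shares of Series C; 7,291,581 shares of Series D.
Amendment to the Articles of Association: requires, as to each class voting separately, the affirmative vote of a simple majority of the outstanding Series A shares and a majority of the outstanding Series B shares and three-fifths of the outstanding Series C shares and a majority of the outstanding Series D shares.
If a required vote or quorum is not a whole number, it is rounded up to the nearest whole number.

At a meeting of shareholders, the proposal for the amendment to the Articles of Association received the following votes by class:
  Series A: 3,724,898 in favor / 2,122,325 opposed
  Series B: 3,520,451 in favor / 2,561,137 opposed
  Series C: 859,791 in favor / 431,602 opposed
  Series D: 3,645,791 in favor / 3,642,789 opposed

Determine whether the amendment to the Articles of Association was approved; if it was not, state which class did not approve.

Approved — every class gave the required vote.

Series A: a majority of 7449795 is 3724898; 3,724,898 required, 3,724,898 in favor — approved.
Series B: a majority of 7040901 is 3520451; 3,520,451 required, 3,520,451 in favor — approved.
Series C: 3/5 of 1432985 = 859791; 859,791 required, 859,791 in favor — approved.
Series D: a majority of 7291581 is 3645791; 3,645,791 required, 3,645,791 in favor — approved.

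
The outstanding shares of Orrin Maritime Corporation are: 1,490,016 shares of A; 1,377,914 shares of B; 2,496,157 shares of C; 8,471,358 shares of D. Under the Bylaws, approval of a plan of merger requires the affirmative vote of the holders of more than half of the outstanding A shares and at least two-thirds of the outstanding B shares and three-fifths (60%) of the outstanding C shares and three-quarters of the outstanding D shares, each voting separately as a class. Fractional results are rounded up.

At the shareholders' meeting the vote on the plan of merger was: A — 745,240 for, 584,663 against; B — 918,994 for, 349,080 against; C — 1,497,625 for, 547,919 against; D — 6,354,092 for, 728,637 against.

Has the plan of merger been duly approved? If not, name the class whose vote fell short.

A: a majority of 1490016 is 745009; 745,009 required, 745,240 in favor — approved.
B: 2/3 of 1377914 = 918609.33, rounded up to 918610; 918,610 required, 918,994 in favor — approved.
C: 3/5 of 2496157 = 1497694.20, rounded up to 1497695; 1,497,695 required, 1,497,625 in favor — not approved.
D: 3/4 of 8471358 = 6353518.50, rounded up to 6353519; 6,353,519 required, 6,354,092 in favor — approved.

Not approved — the C shares did not give the required vote.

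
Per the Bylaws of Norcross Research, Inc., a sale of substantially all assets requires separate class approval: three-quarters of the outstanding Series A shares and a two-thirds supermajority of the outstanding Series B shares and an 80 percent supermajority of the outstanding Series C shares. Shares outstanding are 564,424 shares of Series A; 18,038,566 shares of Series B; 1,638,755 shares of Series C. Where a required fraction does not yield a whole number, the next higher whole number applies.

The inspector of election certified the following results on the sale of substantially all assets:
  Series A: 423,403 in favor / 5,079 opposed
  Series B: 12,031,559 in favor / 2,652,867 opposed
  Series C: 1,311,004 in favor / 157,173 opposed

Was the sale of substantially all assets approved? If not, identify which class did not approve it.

Series A: 3/4 of 564424 = 423318; 423,318 required, 423,403 in favor — approved.
Series B: 2/3 of 18038566 = 12025710.67, rounded up to 12025711; 12,025,711 required, 12,031,559 in favor — approved.
Series C: 4/5 of 1638755 = 1311004; 1,311,004 required, 1,311,004 in favor — approved.

Approved — every class gave the required vote.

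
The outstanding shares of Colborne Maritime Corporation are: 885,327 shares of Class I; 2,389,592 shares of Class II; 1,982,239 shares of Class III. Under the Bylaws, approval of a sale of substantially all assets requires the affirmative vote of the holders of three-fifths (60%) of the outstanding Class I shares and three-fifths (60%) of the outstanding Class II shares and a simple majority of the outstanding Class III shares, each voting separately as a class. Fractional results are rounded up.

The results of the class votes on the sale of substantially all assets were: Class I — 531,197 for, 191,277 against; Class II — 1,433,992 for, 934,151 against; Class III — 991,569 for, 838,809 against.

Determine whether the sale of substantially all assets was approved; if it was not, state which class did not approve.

Approved — every class gave the required vote.

Class I: 3/5 of 885327 = 531196.20, rounded up to 531197; 531,197 required, 531,197 in favor — approved.
Class II: 3/5 of 2389592 = 1433755.20, rounded up to 1433756; 1,433,756 required, 1,433,992 in favor — approved.
Class III: a majority of 1982239 is 991120; 991,120 required, 991,569 in favor — approved.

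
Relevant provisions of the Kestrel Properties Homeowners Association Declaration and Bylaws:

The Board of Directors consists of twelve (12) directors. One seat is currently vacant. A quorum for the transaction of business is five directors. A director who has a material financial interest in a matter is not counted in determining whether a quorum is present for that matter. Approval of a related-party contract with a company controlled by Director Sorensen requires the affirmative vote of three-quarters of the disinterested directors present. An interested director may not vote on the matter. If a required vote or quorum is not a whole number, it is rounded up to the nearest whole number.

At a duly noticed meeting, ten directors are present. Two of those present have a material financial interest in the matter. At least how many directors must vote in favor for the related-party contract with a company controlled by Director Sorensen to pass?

6

The related-party contract with a company controlled by Director Sorensen requires three-fourths of the disinterested directors present (10 − 2 = 8).
3/4 of 8 = 6.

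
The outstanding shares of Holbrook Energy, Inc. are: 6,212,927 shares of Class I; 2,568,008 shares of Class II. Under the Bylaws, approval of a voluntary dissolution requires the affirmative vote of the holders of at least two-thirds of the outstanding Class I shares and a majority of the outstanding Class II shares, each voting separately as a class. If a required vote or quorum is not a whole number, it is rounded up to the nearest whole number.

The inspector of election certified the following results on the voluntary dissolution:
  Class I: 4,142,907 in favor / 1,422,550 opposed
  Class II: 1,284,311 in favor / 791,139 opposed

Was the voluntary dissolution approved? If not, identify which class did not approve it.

Class I: 2/3 of 6212927 = 4141951.33, rounded up to 4141952; 4,141,952 required, 4,142,907 in favor — approved.
Class II: a majority of 2568008 is 1284005; 1,284,005 required, 1,284,311 in favor — approved.

Approved — every class gave the required vote.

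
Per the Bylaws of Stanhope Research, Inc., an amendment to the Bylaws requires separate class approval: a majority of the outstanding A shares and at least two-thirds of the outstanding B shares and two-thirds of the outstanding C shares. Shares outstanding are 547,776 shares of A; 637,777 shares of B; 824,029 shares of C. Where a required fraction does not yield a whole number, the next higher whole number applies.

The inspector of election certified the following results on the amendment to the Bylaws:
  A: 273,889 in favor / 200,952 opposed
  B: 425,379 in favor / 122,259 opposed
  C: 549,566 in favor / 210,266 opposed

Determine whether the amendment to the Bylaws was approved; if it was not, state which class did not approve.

Approved — every class gave the required vote.

A: a majority of 547776 is 273889; 273,889 required, 273,889 in favor — approved.
B: 2/3 of 637777 = 425184.67, rounded up to 425185; 425,185 required, 425,379 in favor — approved.
C: 2/3 of 824029 = 549352.67, rounded up to 549353; 549,353 required, 549,566 in favor — approved.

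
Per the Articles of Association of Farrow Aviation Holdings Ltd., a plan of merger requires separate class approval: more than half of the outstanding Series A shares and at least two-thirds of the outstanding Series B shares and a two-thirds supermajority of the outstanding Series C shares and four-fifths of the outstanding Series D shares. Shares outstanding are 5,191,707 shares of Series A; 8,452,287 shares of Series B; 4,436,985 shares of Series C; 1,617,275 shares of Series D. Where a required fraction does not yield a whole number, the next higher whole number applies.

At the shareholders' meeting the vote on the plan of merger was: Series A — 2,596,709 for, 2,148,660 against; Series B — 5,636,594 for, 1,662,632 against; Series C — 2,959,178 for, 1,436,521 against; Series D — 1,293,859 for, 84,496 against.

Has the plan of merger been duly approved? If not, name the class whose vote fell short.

Series A: a majority of 5191707 is 2595854; 2,595,854 required, 2,596,709 in favor — approved.
Series B: 2/3 of 8452287 = 5634858; 5,634,858 required, 5,636,594 in favor — approved.
Series C: 2/3 of 4436985 = 2957990; 2,957,990 required, 2,959,178 in favor — approved.
Series D: 4/5 of 1617275 = 1293820; 1,293,820 required, 1,293,859 in favor — approved.

Approved — every class gave the required vote.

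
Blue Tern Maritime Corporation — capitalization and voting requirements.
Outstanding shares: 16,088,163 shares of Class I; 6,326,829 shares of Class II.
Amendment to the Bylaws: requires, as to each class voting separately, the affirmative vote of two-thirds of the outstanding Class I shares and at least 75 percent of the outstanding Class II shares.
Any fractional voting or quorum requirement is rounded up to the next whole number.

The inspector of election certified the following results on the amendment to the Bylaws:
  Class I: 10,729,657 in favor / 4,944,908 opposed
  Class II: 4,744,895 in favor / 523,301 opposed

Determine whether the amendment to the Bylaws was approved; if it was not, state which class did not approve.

Class I: 2/3 of 16088163 = 10725442; 10,725,442 required, 10,729,657 in favor — approved.
Class II: 3/4 of 6326829 = 4745121.75, rounded up to 4745122; 4,745,122 required, 4,744,895 in favor — not approved.

Not approved — the Class II shares did not give the required vote.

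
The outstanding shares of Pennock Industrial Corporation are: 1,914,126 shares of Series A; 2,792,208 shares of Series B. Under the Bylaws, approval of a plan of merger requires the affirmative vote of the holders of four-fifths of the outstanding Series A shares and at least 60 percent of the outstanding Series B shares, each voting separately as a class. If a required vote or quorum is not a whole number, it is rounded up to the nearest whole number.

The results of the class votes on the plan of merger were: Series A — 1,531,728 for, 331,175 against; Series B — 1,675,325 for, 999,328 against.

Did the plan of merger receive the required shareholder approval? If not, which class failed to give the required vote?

Series A: 4/5 of 1914126 = 1531300.80, rounded up to 1531301; 1,531,301 required, 1,531,728 in favor — approved.
Series B: 3/5 of 2792208 = 1675324.80, rounded up to 1675325; 1,675,325 required, 1,675,325 in favor — approved.

Approved — every class gave the required vote.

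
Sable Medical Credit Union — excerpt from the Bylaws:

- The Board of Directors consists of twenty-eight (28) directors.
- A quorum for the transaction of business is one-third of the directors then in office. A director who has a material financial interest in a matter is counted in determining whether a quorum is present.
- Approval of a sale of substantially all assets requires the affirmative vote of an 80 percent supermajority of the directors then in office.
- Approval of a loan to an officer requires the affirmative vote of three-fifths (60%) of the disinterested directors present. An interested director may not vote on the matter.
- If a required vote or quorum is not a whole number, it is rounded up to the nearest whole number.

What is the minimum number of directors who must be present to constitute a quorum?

1/3 of 28 = 9.33, rounded up to 10.

10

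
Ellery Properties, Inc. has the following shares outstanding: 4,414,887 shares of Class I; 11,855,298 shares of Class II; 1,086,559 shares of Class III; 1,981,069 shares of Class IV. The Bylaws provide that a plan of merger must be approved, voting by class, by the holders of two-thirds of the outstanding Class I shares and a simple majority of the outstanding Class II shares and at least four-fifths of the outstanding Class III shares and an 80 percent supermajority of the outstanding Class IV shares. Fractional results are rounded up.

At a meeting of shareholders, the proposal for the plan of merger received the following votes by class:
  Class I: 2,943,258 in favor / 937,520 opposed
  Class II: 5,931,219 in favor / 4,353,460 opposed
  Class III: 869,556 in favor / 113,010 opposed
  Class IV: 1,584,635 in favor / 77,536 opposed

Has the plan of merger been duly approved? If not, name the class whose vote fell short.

Not approved — the Class IV shares did not give the required vote.

Class I: 2/3 of 4414887 = 2943258; 2,943,258 required, 2,943,258 in favor — approved.
Class II: a majority of 11855298 is 5927650; 5,927,650 required, 5,931,219 in favor — approved.
Class III: 4/5 of 1086559 = 869247.20, rounded up to 869248; 869,248 required, 869,556 in favor — approved.
Class IV: 4/5 of 1981069 = 1584855.20, rounded up to 1584856; 1,584,856 required, 1,584,635 in favor — not approved.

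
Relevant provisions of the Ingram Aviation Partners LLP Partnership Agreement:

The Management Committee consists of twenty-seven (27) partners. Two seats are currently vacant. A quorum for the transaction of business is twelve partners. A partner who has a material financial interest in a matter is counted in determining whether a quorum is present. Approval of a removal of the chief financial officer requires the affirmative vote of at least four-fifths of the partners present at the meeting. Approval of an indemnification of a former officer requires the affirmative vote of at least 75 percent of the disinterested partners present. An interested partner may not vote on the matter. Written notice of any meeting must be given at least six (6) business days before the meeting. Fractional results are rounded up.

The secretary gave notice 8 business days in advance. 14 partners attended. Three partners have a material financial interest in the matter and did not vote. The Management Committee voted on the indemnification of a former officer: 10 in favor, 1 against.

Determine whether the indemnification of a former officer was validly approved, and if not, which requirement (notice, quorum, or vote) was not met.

Notice: 8 business days given; 6 required (8 ≥ 6). Satisfied.
Quorum: 14 present (interested partners count toward quorum); quorum is 12. Satisfied.
Vote: the indemnification of a former officer requires three-fourths of the disinterested partners present (14 − 3 = 11). 3/4 of 11 = 8.25, rounded up to 9, so 9 affirmative votes are needed; 10 voted in favor. Satisfied.

Valid — all requirements satisfied.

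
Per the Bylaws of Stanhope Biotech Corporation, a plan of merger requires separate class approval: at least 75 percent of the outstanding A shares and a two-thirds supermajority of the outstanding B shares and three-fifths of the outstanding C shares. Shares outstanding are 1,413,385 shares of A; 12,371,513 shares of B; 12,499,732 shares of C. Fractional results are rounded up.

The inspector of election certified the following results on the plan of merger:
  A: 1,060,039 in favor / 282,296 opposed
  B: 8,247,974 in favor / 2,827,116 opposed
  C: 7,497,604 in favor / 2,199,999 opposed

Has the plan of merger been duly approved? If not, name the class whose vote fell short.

Not approved — the C shares did not give the required vote.

A: 3/4 of 1413385 = 1060038.75, rounded up to 1060039; 1,060,039 required, 1,060,039 in favor — approved.
B: 2/3 of 12371513 = 8247675.33, rounded up to 8247676; 8,247,676 required, 8,247,974 in favor — approved.
C: 3/5 of 12499732 = 7499839.20, rounded up to 7499840; 7,499,840 required, 7,497,604 in favor — not approved.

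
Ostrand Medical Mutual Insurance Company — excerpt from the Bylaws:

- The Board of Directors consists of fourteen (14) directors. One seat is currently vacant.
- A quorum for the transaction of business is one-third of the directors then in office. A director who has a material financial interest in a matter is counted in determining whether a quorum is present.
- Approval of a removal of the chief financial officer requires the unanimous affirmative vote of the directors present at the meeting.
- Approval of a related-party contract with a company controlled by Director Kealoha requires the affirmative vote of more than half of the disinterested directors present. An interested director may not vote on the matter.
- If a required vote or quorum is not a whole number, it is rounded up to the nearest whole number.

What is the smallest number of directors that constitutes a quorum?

5

1/3 of 13 = 4.33, rounded up to 5.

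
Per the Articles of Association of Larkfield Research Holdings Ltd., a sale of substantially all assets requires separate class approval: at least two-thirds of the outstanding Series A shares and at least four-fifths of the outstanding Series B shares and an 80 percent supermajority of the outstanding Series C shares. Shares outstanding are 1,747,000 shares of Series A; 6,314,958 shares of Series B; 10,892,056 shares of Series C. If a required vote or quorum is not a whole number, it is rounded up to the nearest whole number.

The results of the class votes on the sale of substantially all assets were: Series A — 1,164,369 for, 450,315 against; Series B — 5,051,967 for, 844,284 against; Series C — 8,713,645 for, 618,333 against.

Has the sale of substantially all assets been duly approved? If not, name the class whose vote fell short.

Not approved — the Series A shares did not give the required vote.

Series A: 2/3 of 1747000 = 1164666.67, rounded up to 1164667; 1,164,667 required, 1,164,369 in favor — not approved.
Series B: 4/5 of 6314958 = 5051966.40, rounded up to 5051967; 5,051,967 required, 5,051,967 in favor — approved.
Series C: 4/5 of 10892056 = 8713644.80, rounded up to 8713645; 8,713,645 required, 8,713,645 in favor — approved.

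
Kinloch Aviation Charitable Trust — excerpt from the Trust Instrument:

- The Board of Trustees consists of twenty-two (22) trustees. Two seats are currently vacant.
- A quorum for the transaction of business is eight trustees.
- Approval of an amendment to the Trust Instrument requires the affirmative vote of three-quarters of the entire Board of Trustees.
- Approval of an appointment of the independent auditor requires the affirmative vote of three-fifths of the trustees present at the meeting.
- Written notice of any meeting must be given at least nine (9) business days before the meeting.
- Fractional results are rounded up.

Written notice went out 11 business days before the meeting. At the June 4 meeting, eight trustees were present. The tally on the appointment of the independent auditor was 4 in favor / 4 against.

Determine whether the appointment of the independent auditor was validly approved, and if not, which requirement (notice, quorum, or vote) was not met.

Notice: 11 business days given; 9 required (11 ≥ 9). Satisfied.
Quorum: 8 present; quorum is 8. Satisfied.
Vote: the appointment of the independent auditor requires three-fifths of the trustees present (8). 3/5 of 8 = 4.80, rounded up to 5, so 5 affirmative votes are needed; 4 voted in favor. Not satisfied.

Invalid — vote requirement not satisfied.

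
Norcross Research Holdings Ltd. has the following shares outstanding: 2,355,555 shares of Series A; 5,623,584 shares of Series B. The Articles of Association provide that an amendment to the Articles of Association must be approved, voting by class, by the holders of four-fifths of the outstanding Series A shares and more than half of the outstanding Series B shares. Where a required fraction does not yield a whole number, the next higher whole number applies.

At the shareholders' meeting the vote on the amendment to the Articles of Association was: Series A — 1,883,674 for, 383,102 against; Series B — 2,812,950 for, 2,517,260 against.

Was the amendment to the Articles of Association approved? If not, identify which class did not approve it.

Series A: 4/5 of 2355555 = 1884444; 1,884,444 required, 1,883,674 in favor — not approved.
Series B: a majority of 5623584 is 2811793; 2,811,793 required, 2,812,950 in favor — approved.

Not approved — the Series A shares did not give the required vote.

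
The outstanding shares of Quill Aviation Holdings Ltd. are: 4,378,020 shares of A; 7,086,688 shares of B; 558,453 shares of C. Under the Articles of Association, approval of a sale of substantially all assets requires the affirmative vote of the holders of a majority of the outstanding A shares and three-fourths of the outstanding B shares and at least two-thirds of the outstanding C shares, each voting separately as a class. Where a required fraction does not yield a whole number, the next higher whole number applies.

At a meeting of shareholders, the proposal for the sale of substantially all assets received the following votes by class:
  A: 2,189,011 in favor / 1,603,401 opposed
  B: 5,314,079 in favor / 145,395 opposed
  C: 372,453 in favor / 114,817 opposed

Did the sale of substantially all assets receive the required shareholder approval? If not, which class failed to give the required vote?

Not approved — the B shares did not give the required vote.

A: a majority of 4378020 is 2189011; 2,189,011 required, 2,189,011 in favor — approved.
B: 3/4 of 7086688 = 5315016; 5,315,016 required, 5,314,079 in favor — not approved.
C: 2/3 of 558453 = 372302; 372,302 required, 372,453 in favor — approved.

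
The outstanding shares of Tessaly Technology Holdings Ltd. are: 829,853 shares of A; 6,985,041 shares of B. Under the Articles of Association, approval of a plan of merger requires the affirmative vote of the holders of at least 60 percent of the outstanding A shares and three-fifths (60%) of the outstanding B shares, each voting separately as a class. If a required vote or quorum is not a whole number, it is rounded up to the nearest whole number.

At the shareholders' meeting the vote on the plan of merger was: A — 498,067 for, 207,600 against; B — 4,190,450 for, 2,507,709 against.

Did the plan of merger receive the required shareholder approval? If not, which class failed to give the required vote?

Not approved — the B shares did not give the required vote.

A: 3/5 of 829853 = 497911.80, rounded up to 497912; 497,912 required, 498,067 in favor — approved.
B: 3/5 of 6985041 = 4191024.60, rounded up to 4191025; 4,191,025 required, 4,190,450 in favor — not approved.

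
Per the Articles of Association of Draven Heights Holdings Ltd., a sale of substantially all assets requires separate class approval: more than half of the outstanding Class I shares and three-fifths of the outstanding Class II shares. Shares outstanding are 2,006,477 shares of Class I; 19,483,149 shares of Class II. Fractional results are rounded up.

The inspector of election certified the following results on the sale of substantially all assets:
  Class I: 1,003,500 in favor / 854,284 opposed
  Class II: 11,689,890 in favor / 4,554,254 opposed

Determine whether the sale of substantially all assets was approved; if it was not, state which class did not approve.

Approved — every class gave the required vote.

Class I: a majority of 2006477 is 1003239; 1,003,239 required, 1,003,500 in favor — approved.
Class II: 3/5 of 19483149 = 11689889.40, rounded up to 11689890; 11,689,890 required, 11,689,890 in favor — approved.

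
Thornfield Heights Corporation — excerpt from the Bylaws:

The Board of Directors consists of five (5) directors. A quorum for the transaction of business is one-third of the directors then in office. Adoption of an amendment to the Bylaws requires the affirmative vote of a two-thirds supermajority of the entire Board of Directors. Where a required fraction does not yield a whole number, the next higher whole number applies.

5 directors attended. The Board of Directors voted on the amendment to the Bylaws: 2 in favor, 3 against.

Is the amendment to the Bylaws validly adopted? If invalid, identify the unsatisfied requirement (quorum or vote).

Invalid — vote requirement not satisfied.

Quorum: 5 present; quorum is 2. Satisfied.
Vote: the amendment to the Bylaws requires two-thirds of the entire Board of Directors (5). 2/3 of 5 = 3.33, rounded up to 4, so 4 affirmative votes are needed; 2 voted in favor. Not satisfied.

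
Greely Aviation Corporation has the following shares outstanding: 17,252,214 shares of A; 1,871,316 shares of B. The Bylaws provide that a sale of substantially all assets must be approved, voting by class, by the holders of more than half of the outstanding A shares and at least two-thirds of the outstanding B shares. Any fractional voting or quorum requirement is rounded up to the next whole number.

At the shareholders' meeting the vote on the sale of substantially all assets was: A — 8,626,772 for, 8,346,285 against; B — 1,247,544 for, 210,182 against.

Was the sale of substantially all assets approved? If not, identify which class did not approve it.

A: a majority of 17252214 is 8626108; 8,626,108 required, 8,626,772 in favor — approved.
B: 2/3 of 1871316 = 1247544; 1,247,544 required, 1,247,544 in favor — approved.

Approved — every class gave the required vote.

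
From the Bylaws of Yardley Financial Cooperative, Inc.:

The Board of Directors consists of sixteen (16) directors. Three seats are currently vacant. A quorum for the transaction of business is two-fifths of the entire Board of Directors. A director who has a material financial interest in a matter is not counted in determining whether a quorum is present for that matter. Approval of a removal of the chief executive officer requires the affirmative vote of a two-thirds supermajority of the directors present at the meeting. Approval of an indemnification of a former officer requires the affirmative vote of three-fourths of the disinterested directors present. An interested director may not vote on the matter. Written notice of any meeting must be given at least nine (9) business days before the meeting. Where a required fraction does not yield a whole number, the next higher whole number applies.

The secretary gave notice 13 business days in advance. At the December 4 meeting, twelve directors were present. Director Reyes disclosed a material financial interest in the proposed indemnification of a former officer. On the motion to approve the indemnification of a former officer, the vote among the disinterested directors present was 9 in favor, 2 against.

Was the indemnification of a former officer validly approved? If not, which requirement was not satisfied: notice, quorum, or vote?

Notice: 13 business days given; 9 required (13 ≥ 9). Satisfied.
Quorum: 12 present, but the 1 interested director does not count, leaving 11. Quorum is 7. Satisfied.
Vote: the indemnification of a former officer requires three-fourths of the disinterested directors present (12 − 1 = 11). 3/4 of 11 = 8.25, rounded up to 9, so 9 affirmative votes are needed; 9 voted in favor. Satisfied.

Valid — all requirements satisfied.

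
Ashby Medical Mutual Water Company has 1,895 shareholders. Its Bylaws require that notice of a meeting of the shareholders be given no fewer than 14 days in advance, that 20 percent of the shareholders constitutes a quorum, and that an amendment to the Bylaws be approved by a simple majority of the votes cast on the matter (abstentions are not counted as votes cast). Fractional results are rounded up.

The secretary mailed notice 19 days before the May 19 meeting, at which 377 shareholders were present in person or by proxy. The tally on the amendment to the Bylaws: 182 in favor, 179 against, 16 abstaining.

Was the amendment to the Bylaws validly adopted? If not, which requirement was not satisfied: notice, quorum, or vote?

Notice: 19 days given; 14 required. Satisfied.
Quorum: 20% of 1,895 = 379; 377 present. Not satisfied.
Vote: requires a majority of the votes cast (377 − 16 abstaining = 361); a majority of 361 is 181, so 181 needed; 182 in favor. Satisfied.

Invalid — quorum requirement not satisfied.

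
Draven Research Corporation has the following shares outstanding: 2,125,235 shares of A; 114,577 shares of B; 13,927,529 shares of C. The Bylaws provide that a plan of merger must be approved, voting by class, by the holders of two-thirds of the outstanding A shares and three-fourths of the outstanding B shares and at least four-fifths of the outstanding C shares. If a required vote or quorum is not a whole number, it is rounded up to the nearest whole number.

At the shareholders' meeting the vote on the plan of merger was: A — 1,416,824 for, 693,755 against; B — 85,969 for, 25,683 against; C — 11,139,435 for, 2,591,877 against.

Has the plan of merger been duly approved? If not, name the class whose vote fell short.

Not approved — the C shares did not give the required vote.

A: 2/3 of 2125235 = 1416823.33, rounded up to 1416824; 1,416,824 required, 1,416,824 in favor — approved.
B: 3/4 of 114577 = 85932.75, rounded up to 85933; 85,933 required, 85,969 in favor — approved.
C: 4/5 of 13927529 = 11142023.20, rounded up to 11142024; 11,142,024 required, 11,139,435 in favor — not approved.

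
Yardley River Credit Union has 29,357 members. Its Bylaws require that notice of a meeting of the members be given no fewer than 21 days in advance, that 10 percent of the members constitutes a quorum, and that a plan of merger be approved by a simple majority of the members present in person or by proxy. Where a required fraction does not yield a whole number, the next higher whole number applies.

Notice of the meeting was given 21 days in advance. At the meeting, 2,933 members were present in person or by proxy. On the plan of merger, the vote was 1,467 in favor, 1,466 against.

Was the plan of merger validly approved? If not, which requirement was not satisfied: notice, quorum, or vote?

Notice: 21 days given; 21 required. Satisfied.
Quorum: 10% of 29,357 = 2,935.70, rounded up to 2,936; 2,933 present. Not satisfied.
Vote: requires a majority of those present (2,933); a majority of 2933 is 1467, so 1,467 needed; 1,467 in favor. Satisfied.

Invalid — quorum requirement not satisfied.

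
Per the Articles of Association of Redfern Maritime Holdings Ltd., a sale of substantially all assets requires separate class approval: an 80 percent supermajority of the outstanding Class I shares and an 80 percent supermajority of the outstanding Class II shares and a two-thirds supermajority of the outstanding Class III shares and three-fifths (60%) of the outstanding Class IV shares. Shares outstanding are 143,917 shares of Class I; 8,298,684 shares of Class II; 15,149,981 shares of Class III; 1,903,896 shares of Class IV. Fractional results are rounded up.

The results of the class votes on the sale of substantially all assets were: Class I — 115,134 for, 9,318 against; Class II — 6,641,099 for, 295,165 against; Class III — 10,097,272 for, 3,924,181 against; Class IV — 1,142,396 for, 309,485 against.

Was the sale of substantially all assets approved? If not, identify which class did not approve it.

Class I: 4/5 of 143917 = 115133.60, rounded up to 115134; 115,134 required, 115,134 in favor — approved.
Class II: 4/5 of 8298684 = 6638947.20, rounded up to 6638948; 6,638,948 required, 6,641,099 in favor — approved.
Class III: 2/3 of 15149981 = 10099987.33, rounded up to 10099988; 10,099,988 required, 10,097,272 in favor — not approved.
Class IV: 3/5 of 1903896 = 1142337.60, rounded up to 1142338; 1,142,338 required, 1,142,396 in favor — approved.

Not approved — the Class III shares did not give the required vote.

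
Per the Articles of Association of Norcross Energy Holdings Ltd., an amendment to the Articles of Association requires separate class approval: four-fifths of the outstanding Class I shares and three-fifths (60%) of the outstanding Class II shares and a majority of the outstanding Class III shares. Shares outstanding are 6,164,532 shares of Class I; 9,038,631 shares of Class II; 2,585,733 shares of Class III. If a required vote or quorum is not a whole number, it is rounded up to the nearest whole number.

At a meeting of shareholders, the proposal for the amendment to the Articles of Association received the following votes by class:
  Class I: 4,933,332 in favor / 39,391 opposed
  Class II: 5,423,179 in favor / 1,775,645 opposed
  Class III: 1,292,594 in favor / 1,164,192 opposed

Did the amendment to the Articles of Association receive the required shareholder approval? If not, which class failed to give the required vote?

Class I: 4/5 of 6164532 = 4931625.60, rounded up to 4931626; 4,931,626 required, 4,933,332 in favor — approved.
Class II: 3/5 of 9038631 = 5423178.60, rounded up to 5423179; 5,423,179 required, 5,423,179 in favor — approved.
Class III: a majority of 2585733 is 1292867; 1,292,867 required, 1,292,594 in favor — not approved.

Not approved — the Class III shares did not give the required vote.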